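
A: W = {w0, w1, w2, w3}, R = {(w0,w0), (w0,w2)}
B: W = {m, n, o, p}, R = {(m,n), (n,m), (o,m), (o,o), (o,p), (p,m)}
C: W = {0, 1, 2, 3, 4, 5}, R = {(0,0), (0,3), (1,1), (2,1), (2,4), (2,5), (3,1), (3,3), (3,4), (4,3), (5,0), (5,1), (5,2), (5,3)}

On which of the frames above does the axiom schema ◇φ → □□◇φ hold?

none

The schema corresponds to a generalized confluence (Geach) condition: ∀x ∀y ∀z ((xRy ∧ xR²z) → ∃w (y = w ∧ zRw)).
A: fails — w0Rw0, w0R²w2 but no w with w0=w and w2Rw.
B: fails — oRm, oR²m but no w with m=w and mRw.
C: fails — 0R0, 0R²1 but no w with 0=w and 1Rw.
Valid on no frame.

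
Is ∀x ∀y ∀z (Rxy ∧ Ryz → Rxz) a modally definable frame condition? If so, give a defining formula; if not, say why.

Yes: it is transitivity, defined by the 4 schema □p → □□p.
Suppose □p→□□p is valid. Take Rxy, Ryz and set V(p)={w : Rxw}. Then □p at x, so □□p at x, so □p at y, so p at z, i.e. Rxz.

Definable; □p → □□p defines it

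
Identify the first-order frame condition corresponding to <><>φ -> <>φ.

Equivalently (dual form): □φ → □□φ.
Suppose □φ→□□φ is valid. Take Rxy, Ryz and set V(φ)={w : Rxw}. Then □φ at x, so □□φ at x, so □φ at y, so φ at z, i.e. Rxz.
The converse is a direct semantic check.
Frame condition: forall x forall y forall z (Rxy & Ryz -> Rxz).

transitivity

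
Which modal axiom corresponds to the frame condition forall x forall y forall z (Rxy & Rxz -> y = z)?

The condition is partial functionality. The CD schema ◇s → □s defines it.

◇s → □s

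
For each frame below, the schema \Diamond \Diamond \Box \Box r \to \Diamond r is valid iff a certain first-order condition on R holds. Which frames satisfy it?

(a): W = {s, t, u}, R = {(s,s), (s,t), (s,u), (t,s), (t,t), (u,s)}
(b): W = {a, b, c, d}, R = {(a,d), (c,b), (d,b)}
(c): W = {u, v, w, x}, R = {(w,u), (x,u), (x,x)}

Frame correspondent (Sahlqvist): \forall x \forall y (x R^2 y \to \exists w (y R^2 w \wedge xRw)) — i.e. a generalized confluence (Geach) condition.
(a): satisfies the condition.
(b): fails — aR²b but no w with bR²w and aRw.
(c): fails — xR²u but no t with uR²t and xRt.

(a)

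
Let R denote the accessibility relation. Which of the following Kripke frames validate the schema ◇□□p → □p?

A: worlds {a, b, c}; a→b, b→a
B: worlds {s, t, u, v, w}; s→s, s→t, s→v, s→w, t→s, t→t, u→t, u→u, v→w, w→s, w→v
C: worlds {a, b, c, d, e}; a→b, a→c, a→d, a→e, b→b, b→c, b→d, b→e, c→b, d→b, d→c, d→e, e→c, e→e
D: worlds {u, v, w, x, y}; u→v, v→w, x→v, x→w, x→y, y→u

Frame correspondent (Sahlqvist): ∀x ∀y ∀z ((xRy ∧ xRz) → ∃w (yR²w ∧ z = w)) — i.e. a generalized confluence (Geach) condition.
A: condition met.
B: fails — sRv, sRt but no w* with vR²w* and t=w*.
C: fails — aRe, aRd but no w with eR²w and d=w.
D: fails — uRv, uRv but no t with vR²t and v=t.
Valid on: A.

A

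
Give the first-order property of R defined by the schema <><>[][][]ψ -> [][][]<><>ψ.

forall x forall y forall z ((x R^2 y & x R^3 z) -> exists w (y R^3 w & z R^2 w))

This is a Sahlqvist (Geach-type) schema ◇^2□^3ψ → □^3◇^2ψ.
Minimal-valuation argument: fix x; take any y with xR^2y and any z with xR^3z. Set V(ψ) to the set of worlds R-reachable from y in exactly 3 steps. Then □^3ψ holds at y, so the antecedent holds at x; validity forces ◇^2ψ at z, giving a w with zR^2w and yR^3w.
First-order correspondent: forall x forall y forall z ((x R^2 y & x R^3 z) -> exists w (y R^3 w & z R^2 w)).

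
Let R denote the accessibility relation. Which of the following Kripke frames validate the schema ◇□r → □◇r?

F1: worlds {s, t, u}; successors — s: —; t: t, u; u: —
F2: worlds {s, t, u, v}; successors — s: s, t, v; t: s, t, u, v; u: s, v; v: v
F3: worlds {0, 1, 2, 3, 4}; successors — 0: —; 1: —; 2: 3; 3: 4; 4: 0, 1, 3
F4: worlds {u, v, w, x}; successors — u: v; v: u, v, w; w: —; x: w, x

F2

The schema corresponds to convergence: ∀x ∀y ∀z (Rxy ∧ Rxz → ∃w (Ryw ∧ Rzw)).
F1: fails — Rtt and Rtu but t and u have no common successor.
F2: ✓.
F3: fails — R43 and R40 but 3 and 0 have no common successor.
F4: fails — Rvv and Rvw but v and w have no common successor.
Valid on: F2.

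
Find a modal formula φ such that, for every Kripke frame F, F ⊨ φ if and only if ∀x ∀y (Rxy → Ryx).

The condition is symmetry. The B schema q → □◇q defines it.
Suppose q→□◇q is valid. Take Rxy and set V(q)={x}. Then q at x, so □◇q at x, so ◇q at y, so some z with Ryz has q; z=x, i.e. Ryx.

q → □◇q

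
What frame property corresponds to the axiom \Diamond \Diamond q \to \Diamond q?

Equivalently (dual form): □q → □□q.
Suppose □q→□□q is valid. Take Rxy, Ryz and set V(q)={w : Rxw}. Then □q at x, so □□q at x, so □q at y, so q at z, i.e. Rxz.
Conversely, any frame satisfying \forall x \forall y \forall z (Rxy \wedge Ryz \to Rxz) validates the schema.
Frame condition: \forall x \forall y \forall z (Rxy \wedge Ryz \to Rxz).

Transitivity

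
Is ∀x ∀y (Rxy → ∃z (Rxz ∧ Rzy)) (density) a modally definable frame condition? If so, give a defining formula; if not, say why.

The condition is density. A defining modal formula is □□p → □p.
Suppose □□p→□p is valid. Take Rxy and set V(p)={w : xR²w}. Then □□p at x, so □p at x, so p at y, i.e. ∃z(Rxz∧Rzy).

Yes, by □□p → □p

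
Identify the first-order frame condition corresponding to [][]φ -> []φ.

Density

Suppose □□φ→□φ is valid. Take Rxy and set V(φ)={w : xR²w}. Then □□φ at x, so □φ at x, so φ at y, i.e. ∃z(Rxz∧Rzy).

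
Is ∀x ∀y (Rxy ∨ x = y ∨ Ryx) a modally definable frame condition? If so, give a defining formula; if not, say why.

Any modally definable frame class is closed under disjoint unions.
Take 3 disjoint single-world reflexive frames: each is trivially connected, but their disjoint union has 3 worlds with no edge between distinct components, so it is not connected.
So the class is not modally definable.

No — not modally definable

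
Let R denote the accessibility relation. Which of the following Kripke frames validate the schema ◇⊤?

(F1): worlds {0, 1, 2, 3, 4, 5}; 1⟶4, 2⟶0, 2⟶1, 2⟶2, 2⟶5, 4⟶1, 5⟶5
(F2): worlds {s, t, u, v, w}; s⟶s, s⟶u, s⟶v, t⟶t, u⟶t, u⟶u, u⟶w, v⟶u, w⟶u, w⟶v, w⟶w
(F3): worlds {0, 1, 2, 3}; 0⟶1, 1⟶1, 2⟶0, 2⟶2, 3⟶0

This is the axiom for seriality; its first-order frame correspondent is ∀x ∃y Rxy.
(F1): fails — world 0 has no successor.
(F2): ✓.
(F3): ✓.

(F2), (F3)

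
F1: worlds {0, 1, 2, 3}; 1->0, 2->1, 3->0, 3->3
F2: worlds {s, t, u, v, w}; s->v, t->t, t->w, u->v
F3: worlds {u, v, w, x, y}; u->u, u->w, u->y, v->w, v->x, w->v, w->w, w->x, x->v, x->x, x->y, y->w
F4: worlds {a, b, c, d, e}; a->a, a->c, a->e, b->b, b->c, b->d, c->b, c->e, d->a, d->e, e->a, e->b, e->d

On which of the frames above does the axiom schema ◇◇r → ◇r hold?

F2

The schema corresponds to a generalized confluence (Geach) condition: ∀x ∀y (xR²y → ∃w (y = w ∧ xRw)).
F1: fails — 2R²0 but no w with 0=w and 2Rw.
F2: satisfies the condition.
F3: fails — uR²v but no t with v=t and uRt.
F4: fails — aR²b but no w with b=w and aRw.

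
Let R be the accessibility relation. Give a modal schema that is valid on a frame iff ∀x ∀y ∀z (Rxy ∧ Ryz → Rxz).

This is transitivity; the standard corresponding axiom is 4: □ψ → □□ψ.
Suppose □ψ→□□ψ is valid. Take Rxy, Ryz and set V(ψ)={w : Rxw}. Then □ψ at x, so □□ψ at x, so □ψ at y, so ψ at z, i.e. Rxz.

□ψ → □□ψ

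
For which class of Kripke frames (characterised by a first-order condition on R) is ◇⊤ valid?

◇⊤ holds at w iff w has a successor, so frame-validity of ◇⊤ is exactly seriality. Equivalently via □p → ◇p:
Suppose □p→◇p is valid. At any x set V(p)=W. Then □p at x, so ◇p at x, so x has a successor.

seriality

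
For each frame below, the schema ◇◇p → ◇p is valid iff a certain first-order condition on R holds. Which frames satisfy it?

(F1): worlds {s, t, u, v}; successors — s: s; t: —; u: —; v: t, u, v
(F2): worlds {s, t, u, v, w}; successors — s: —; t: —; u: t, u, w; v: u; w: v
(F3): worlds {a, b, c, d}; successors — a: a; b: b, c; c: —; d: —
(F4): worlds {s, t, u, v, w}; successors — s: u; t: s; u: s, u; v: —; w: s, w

This is the axiom for transitivity; its first-order frame correspondent is ∀x ∀y ∀z (Rxy ∧ Ryz → Rxz).
(F1): condition met.
(F2): fails — Ruw and Rwv but not Ruv.
(F3): condition met.
(F4): fails — Rts and Rsu but not Rtu.
Valid on: (F1), (F3).

(F1), (F3)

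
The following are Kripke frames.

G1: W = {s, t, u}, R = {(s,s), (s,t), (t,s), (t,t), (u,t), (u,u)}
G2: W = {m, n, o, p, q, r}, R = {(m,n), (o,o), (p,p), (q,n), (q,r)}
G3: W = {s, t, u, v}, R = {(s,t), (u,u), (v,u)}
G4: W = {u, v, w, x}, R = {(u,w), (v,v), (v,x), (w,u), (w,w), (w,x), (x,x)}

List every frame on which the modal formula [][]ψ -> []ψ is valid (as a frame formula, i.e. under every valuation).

G1, G4

The schema corresponds to density: forall x forall y (Rxy -> exists z (Rxz & Rzy)).
G1: holds.
G2: fails — Rqr but no z with Rqz and Rzr.
G3: fails — Rst but no z with Rsz and Rzt.
G4: holds.
Valid on: G1, G4.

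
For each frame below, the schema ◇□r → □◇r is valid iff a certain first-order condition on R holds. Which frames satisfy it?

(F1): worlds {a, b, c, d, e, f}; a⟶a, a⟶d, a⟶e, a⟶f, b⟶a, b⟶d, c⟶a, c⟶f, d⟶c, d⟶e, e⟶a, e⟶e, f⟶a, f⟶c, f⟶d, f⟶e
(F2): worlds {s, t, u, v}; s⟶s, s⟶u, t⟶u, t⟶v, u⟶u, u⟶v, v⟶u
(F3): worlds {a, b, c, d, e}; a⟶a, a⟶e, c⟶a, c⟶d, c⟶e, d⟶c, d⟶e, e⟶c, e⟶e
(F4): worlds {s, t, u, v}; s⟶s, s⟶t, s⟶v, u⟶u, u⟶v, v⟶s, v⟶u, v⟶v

The schema corresponds to convergence: ∀x ∀y ∀z (Rxy ∧ Rxz → ∃w (Ryw ∧ Rzw)).
(F1): fails — Rfc and Rfd but c and d have no common successor.
(F2): holds.
(F3): holds.
(F4): fails — Rsv and Rst but v and t have no common successor.

(F2), (F3)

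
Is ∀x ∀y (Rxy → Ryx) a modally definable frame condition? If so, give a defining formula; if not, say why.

This is a Sahlqvist condition; the B axiom q → □◇q defines it.

Yes, by q → □◇q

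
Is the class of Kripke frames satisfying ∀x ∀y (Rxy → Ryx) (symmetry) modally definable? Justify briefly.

Yes — defined by r → □◇r

This is a Sahlqvist condition; the B axiom r → □◇r defines it.
Suppose r→□◇r is valid. Take Rxy and set V(r)={x}. Then r at x, so □◇r at x, so ◇r at y, so some z with Ryz has r; z=x, i.e. Ryx.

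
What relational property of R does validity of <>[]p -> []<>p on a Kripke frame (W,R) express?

convergence: forall x forall y forall z (Rxy & Rxz -> exists w (Ryw & Rzw))

Suppose ◇□p→□◇p is valid. Take Rxy, Rxz and set V(p)={w : Ryw}. Then □p at y so ◇□p at x, so □◇p at x, so ◇p at z, giving w with Rzw and Ryw.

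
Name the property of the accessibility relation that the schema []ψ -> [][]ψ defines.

Transitivity

Suppose □ψ→□□ψ is valid. Take Rxy, Ryz and set V(ψ)={w : Rxw}. Then □ψ at x, so □□ψ at x, so □ψ at y, so ψ at z, i.e. Rxz.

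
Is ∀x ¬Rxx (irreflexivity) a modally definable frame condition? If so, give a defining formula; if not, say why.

Any modally definable frame class is closed under surjective bounded morphisms.
The 4-cycle (worlds s,t,u,v with s→t→u→v→s) is irreflexive, and the map sending every world to a single reflexive point • is a surjective bounded morphism (forth: every edge maps to (•,•); back: every world has a successor). So any modal formula valid on the 4-cycle is also valid on the reflexive point, which is not irreflexive.
Hence irreflexivity is not modally definable.

No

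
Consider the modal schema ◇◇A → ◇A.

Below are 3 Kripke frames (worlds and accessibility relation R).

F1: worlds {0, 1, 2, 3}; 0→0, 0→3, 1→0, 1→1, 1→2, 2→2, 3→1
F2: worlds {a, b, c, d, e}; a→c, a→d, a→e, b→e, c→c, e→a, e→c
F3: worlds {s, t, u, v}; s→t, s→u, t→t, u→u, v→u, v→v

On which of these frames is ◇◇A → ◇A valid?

The schema corresponds to transitivity: ∀x ∀y ∀z (Rxy ∧ Ryz → Rxz).
F1: fails — R10 and R03 but not R13.
F2: fails — Rea and Rae but not Ree.
F3: holds.
Valid on: F3.

F3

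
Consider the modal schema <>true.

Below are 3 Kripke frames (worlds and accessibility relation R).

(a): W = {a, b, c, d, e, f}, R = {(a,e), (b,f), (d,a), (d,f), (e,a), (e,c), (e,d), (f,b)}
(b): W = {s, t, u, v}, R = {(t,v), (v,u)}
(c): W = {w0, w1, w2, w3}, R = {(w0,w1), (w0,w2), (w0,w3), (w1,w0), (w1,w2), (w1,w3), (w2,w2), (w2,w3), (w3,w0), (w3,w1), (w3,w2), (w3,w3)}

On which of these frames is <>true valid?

(c)

The schema corresponds to seriality: forall x exists y Rxy.
(a): fails — world c has no successor.
(b): fails — world s has no successor.
(c): ✓.
Valid on: (c).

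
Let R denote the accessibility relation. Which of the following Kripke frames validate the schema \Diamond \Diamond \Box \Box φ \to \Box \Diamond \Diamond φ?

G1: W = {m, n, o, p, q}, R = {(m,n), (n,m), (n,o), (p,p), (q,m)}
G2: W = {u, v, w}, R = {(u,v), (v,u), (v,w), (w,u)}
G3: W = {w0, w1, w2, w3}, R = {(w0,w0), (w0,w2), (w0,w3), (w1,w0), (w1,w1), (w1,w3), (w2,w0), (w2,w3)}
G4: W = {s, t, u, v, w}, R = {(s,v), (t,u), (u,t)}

none

This is the axiom for a generalized confluence (Geach) condition; its first-order frame correspondent is \forall x \forall y \forall z ((x R^2 y \wedge xRz) \to \exists w (y R^2 w \wedge z R^2 w)).
G1: fails — mR²m, mRn but no w with mR²w and nR²w.
G2: fails — vR²u, vRw but no t with uR²t and wR²t.
G3: fails — w0R²w0, w0Rw3 but no w with w0R²w and w3R²w.
G4: fails — tR²t, tRu but no w* with tR²w* and uR²w*.
Valid on no frame.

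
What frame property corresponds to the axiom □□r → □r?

density: ∀x ∀y (Rxy → ∃z (Rxz ∧ Rzy))

This is the C4 axiom.
It corresponds to density: ∀x ∀y (Rxy → ∃z (Rxz ∧ Rzy)).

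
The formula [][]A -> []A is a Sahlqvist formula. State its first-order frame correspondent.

Suppose □□A→□A is valid. Take Rxy and set V(A)={w : xR²w}. Then □□A at x, so □A at x, so A at y, i.e. ∃z(Rxz∧Rzy).

Density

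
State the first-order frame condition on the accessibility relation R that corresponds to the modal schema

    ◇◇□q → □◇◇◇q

This is a Sahlqvist (Geach-type) schema ◇^2□^1q → □^1◇^3q.
Minimal-valuation argument: fix x; take any y with xR^2y and any z with xR^1z. Set V(q) to the set of worlds R-reachable from y in exactly 1 step. Then □^1q holds at y, so the antecedent holds at x; validity forces ◇^3q at z, giving a w with zR^3w and yR^1w.
First-order correspondent: ∀x ∀y ∀z ((xR²y ∧ xRz) → ∃w (yRw ∧ zR³w)).

∀x ∀y ∀z ((xR²y ∧ xRz) → ∃w (yRw ∧ zR³w))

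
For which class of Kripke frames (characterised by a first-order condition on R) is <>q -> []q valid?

Suppose ◇q→□q is valid. Take Rxy, Rxz and set V(q)={y}. Then ◇q at x, so □q at x, so q at z, i.e. z=y.

partial functionality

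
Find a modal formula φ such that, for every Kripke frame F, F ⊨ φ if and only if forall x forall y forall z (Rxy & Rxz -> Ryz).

◇q → □◇q

This is the Euclidean property; the standard corresponding axiom is 5: ◇q → □◇q.
Suppose ◇q→□◇q is valid. Take Rxy, Rxz and set V(q)={y}. Then ◇q at x, so □◇q at x, so ◇q at z, so some w with Rzw has q; w=y, i.e. Rzy. By symmetry of the argument, Ryz.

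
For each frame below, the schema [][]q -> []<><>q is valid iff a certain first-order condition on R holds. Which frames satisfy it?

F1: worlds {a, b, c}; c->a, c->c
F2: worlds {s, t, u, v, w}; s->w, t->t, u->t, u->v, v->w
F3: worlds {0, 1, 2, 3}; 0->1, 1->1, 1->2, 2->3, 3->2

none

The schema corresponds to a generalized confluence (Geach) condition: forall x forall z (xRz -> exists w (x R^2 w & z R^2 w)).
F1: fails — cRa but no w with cR²w and aR²w.
F2: fails — sRw but no w* with sR²w* and wR²w*.
F3: fails — 2R3 but no w with 2R²w and 3R²w.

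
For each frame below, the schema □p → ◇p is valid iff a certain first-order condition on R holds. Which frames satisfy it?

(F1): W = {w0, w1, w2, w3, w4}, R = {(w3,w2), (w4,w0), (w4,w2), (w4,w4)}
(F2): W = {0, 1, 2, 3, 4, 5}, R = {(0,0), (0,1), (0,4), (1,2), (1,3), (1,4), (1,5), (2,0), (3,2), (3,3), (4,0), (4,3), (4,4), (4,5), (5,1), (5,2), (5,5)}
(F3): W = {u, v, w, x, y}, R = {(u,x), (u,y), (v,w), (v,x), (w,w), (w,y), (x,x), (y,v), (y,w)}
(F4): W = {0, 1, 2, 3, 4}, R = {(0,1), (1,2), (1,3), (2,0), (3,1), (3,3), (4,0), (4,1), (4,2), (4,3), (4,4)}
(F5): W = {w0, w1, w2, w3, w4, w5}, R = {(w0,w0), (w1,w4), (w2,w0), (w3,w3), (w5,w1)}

(F2), (F3), (F4)

The schema corresponds to seriality: ∀x ∃y Rxy.
(F1): fails — world w0 has no successor.
(F2): ✓.
(F3): ✓.
(F4): ✓.
(F5): fails — world w4 has no successor.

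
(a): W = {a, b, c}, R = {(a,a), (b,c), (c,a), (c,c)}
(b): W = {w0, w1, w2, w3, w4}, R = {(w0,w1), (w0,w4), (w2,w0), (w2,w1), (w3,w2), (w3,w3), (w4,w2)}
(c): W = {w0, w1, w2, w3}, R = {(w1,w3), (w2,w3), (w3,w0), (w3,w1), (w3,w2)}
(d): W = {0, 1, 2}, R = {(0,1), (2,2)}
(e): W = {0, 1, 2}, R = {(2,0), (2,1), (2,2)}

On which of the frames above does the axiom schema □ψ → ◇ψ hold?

(a)

The schema corresponds to seriality: ∀x ∃y Rxy.
(a): satisfies the condition.
(b): fails — world w1 has no successor.
(c): fails — world w0 has no successor.
(d): fails — world 1 has no successor.
(e): fails — world 0 has no successor.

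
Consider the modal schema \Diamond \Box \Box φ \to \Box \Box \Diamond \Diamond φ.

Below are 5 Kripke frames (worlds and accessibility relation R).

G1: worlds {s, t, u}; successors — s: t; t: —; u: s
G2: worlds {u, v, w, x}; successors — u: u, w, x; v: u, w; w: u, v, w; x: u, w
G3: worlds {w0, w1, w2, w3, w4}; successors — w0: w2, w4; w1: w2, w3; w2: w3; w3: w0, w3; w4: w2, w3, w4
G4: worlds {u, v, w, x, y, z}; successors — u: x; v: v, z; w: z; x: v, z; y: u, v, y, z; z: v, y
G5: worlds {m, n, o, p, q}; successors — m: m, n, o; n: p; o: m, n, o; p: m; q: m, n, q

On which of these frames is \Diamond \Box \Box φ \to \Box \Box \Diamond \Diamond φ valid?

G2, G3, G4, G5

Frame correspondent (Sahlqvist): \forall x \forall y \forall z ((xRy \wedge x R^2 z) \to \exists w (y R^2 w \wedge z R^2 w)) — i.e. a generalized confluence (Geach) condition.
G1: fails — uRs, uR²t but no w with sR²w and tR²w.
G2: holds.
G3: holds.
G4: holds.
G5: holds.
Valid on: G2, G3, G4, G5.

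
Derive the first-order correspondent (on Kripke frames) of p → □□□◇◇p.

∀x ∀z (xR³z → ∃w (x = w ∧ zR²w))

This is a Sahlqvist (Geach-type) schema ◇^0□^0p → □^3◇^2p.
Minimal-valuation argument: fix x; take any y with xR^0y and any z with xR^3z. Set V(p) to the set of worlds R-reachable from y in exactly 0 steps. Then □^0p holds at y, so the antecedent holds at x; validity forces ◇^2p at z, giving a w with zR^2w and yR^0w.
First-order correspondent: ∀x ∀z (xR³z → ∃w (x = w ∧ zR²w)).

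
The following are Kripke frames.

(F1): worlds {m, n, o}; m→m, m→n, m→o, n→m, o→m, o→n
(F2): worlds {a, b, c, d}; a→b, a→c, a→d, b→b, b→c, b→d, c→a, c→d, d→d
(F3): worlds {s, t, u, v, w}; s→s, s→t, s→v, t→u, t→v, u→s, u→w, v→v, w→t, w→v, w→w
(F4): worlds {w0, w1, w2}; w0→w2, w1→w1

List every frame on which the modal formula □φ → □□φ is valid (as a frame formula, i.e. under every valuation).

(F4)

Frame correspondent (Sahlqvist): ∀x ∀y ∀z (Rxy ∧ Ryz → Rxz) — i.e. transitivity.
(F1): fails — Rom and Rmo but not Roo.
(F2): fails — Rbc and Rca but not Rba.
(F3): fails — Rwt and Rtu but not Rwu.
(F4): ✓.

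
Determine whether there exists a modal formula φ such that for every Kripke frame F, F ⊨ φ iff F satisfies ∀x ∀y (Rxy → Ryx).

Yes — defined by q → □◇q

The condition is symmetry. A defining modal formula is q → □◇q.
Suppose q→□◇q is valid. Take Rxy and set V(q)={x}. Then q at x, so □◇q at x, so ◇q at y, so some z with Ryz has q; z=x, i.e. Ryx.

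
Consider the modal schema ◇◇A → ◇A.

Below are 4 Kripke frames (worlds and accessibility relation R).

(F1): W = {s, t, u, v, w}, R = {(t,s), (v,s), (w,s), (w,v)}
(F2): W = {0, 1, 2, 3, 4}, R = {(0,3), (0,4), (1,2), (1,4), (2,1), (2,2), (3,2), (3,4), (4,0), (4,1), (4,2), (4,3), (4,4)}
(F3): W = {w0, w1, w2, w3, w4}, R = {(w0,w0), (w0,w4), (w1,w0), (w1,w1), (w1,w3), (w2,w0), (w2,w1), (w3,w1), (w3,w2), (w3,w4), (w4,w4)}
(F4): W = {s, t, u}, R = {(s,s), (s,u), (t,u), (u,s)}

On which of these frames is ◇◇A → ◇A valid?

This is the axiom for transitivity; its first-order frame correspondent is ∀x ∀y ∀z (Rxy ∧ Ryz → Rxz).
(F1): condition met.
(F2): fails — R34 and R43 but not R33.
(F3): fails — Rw1w0 and Rw0w4 but not Rw1w4.
(F4): fails — Rus and Rsu but not Ruu.
Valid on: (F1).

(F1)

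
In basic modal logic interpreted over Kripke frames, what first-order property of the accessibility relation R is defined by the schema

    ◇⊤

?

This is a form of the D axiom.
It corresponds to seriality: ∀x ∃y Rxy.

seriality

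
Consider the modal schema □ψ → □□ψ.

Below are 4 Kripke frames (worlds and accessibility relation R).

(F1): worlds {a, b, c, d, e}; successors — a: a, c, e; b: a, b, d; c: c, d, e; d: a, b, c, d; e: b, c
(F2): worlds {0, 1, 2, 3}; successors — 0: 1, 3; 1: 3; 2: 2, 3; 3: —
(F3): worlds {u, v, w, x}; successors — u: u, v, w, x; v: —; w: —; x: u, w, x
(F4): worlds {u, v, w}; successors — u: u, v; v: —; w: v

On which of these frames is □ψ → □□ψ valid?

Frame correspondent (Sahlqvist): ∀x ∀y ∀z (Rxy ∧ Ryz → Rxz) — i.e. transitivity.
(F1): fails — Reb and Rba but not Rea.
(F2): condition met.
(F3): fails — Rxu and Ruv but not Rxv.
(F4): condition met.

(F2), (F4)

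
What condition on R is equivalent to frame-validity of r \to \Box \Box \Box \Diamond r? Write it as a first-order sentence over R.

This is a Sahlqvist (Geach-type) schema ◇^0□^0r → □^3◇^1r.
First-order correspondent: \forall x \forall z (x R^3 z \to \exists w (x = w \wedge zRw)).

\forall x \forall z (x R^3 z \to \exists w (x = w \wedge zRw))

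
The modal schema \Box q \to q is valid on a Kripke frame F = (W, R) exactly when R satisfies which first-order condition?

This is the T axiom.
Its frame correspondent is reflexivity — \forall x Rxx.

reflexivity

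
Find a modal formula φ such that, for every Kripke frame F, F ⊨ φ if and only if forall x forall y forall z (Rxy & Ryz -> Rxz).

A defining formula is □q → □□q (the 4 axiom).
Suppose □q→□□q is valid. Take Rxy, Ryz and set V(q)={w : Rxw}. Then □q at x, so □□q at x, so □q at y, so q at z, i.e. Rxz.

□q → □□q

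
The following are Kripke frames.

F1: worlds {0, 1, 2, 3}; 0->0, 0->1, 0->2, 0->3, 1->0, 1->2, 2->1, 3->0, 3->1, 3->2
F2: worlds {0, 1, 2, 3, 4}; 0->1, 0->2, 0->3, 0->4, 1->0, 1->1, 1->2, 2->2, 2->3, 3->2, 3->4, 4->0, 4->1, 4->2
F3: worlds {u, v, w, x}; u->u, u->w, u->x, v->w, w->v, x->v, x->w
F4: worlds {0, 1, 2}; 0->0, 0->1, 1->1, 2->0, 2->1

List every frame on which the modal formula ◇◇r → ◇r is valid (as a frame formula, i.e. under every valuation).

F4

Frame correspondent (Sahlqvist): ∀x ∀y ∀z (Rxy ∧ Ryz → Rxz) — i.e. transitivity.
F1: fails — R10 and R01 but not R11.
F2: fails — R10 and R04 but not R14.
F3: fails — Ruw and Rwv but not Ruv.
F4: satisfies the condition.
Valid on: F4.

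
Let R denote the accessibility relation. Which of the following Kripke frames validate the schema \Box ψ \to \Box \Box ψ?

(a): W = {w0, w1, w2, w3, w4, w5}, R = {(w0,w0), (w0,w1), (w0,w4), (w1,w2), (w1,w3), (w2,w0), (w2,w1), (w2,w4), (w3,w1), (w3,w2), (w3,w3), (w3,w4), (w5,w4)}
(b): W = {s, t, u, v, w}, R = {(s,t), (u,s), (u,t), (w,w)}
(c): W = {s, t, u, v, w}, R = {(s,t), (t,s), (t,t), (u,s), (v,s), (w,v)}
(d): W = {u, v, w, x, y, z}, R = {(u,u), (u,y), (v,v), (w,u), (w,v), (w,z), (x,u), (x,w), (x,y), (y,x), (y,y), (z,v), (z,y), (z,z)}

The schema corresponds to transitivity: \forall x \forall y \forall z (Rxy \wedge Ryz \to Rxz).
(a): fails — Rw1w2 and Rw2w4 but not Rw1w4.
(b): satisfies the condition.
(c): fails — Rus and Rst but not Rut.
(d): fails — Rxw and Rwv but not Rxv.

(b)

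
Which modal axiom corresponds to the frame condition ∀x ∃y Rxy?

□q → ◇q

The condition is seriality. The D schema □q → ◇q defines it.
Suppose □q→◇q is valid. At any x set V(q)=W. Then □q at x, so ◇q at x, so x has a successor.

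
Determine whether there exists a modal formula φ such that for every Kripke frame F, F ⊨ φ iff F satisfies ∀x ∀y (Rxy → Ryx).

Definable; q → □◇q defines it

The condition is symmetry. A defining modal formula is q → □◇q.
Suppose q→□◇q is valid. Take Rxy and set V(q)={x}. Then q at x, so □◇q at x, so ◇q at y, so some z with Ryz has q; z=x, i.e. Ryx.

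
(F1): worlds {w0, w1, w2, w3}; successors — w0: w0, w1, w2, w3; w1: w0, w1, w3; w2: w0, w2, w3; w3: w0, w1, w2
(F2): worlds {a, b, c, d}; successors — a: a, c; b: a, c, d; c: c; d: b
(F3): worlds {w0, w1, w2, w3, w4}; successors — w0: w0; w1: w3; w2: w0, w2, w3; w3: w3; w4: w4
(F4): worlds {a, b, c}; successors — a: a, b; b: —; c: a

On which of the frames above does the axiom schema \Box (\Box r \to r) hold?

(F3)

The schema corresponds to shift-reflexivity: \forall x \forall y (Rxy \to Ryy).
(F1): fails — Rw1w3 but not Rw3w3.
(F2): fails — Rdb but not Rbb.
(F3): condition met.
(F4): fails — Rab but not Rbb.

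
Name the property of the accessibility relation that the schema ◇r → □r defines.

Suppose ◇r→□r is valid. Take Rxy, Rxz and set V(r)={y}. Then ◇r at x, so □r at x, so r at z, i.e. z=y.

Partial functionality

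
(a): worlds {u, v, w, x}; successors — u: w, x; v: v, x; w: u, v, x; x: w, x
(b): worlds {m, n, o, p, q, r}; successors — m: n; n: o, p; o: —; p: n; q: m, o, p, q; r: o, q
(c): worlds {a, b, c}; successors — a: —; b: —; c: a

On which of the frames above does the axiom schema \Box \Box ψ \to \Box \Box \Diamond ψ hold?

(a), (c)

This is the axiom for a generalized confluence (Geach) condition; its first-order frame correspondent is \forall x \forall z (x R^2 z \to \exists w (x R^2 w \wedge zRw)).
(a): ✓.
(b): fails — mR²o but no w with mR²w and oRw.
(c): ✓.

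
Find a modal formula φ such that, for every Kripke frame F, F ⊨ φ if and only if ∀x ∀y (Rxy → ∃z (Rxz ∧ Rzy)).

□□q → □q

The condition is density. The C4 schema □□q → □q defines it.
Suppose □□q→□q is valid. Take Rxy and set V(q)={w : xR²w}. Then □□q at x, so □q at x, so q at y, i.e. ∃z(Rxz∧Rzy).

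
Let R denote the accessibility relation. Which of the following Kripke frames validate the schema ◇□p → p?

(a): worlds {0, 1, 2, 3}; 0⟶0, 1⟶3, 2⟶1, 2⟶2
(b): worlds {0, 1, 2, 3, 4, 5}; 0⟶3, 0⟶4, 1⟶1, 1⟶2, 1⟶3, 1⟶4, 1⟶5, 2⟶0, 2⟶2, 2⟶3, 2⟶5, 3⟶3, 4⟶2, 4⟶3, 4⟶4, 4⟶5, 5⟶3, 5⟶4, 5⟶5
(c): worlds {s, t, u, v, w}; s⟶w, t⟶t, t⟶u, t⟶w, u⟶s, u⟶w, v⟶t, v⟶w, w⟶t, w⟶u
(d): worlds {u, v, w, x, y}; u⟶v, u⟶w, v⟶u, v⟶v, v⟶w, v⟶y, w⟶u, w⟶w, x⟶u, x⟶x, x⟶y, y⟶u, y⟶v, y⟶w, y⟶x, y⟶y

Frame correspondent (Sahlqvist): ∀x ∀y (Rxy → Ryx) — i.e. symmetry.
(a): fails — R21 but not R12.
(b): fails — R53 but not R35.
(c): fails — Rvw but not Rwv.
(d): fails — Rvw but not Rwv.
Valid on no frame.

none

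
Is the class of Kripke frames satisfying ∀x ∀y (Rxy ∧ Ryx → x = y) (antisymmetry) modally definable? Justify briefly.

No — not modally definable

Modal frame validity is preserved under surjective bounded morphisms.
The 4-cycle (worlds 0,1,2,3 with 0→1→2→3→0) is antisymmetric. Sending even-indexed worlds to a and odd-indexed worlds to b is a surjective bounded morphism onto the two-world frame with a↔b, which is not antisymmetric.
Hence antisymmetry is not modally definable.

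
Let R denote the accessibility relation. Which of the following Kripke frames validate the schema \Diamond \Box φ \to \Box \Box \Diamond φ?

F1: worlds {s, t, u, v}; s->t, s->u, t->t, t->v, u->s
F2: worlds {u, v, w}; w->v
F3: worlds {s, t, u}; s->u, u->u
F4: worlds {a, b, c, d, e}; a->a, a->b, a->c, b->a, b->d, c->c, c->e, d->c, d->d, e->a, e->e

Frame correspondent (Sahlqvist): \forall x \forall y \forall z ((xRy \wedge x R^2 z) \to \exists w (yRw \wedge zRw)) — i.e. a generalized confluence (Geach) condition.
F1: fails — sRt, sR²v but no w with tRw and vRw.
F2: condition met.
F3: condition met.
F4: fails — aRb, aR²c but no w with bRw and cRw.
Valid on: F2, F3.

F2, F3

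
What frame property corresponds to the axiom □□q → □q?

Suppose □□q→□q is valid. Take Rxy and set V(q)={w : xR²w}. Then □□q at x, so □q at x, so q at y, i.e. ∃z(Rxz∧Rzy).

density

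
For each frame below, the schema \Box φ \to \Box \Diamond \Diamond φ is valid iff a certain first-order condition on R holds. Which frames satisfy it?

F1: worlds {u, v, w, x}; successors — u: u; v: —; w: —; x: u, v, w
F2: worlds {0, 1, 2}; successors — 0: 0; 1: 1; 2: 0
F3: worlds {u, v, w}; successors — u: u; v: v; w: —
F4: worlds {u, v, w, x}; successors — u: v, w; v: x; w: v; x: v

F2, F3

The schema corresponds to a generalized confluence (Geach) condition: \forall x \forall z (xRz \to \exists w (xRw \wedge z R^2 w)).
F1: fails — xRv but no t with xRt and vR²t.
F2: ✓.
F3: ✓.
F4: fails — uRw but no t with uRt and wR²t.
Valid on: F2, F3.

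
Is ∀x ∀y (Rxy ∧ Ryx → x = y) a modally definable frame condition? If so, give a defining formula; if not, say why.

No

Modal frame validity is preserved under surjective bounded morphisms.
The 8-cycle (worlds a,b,c,d,e,f,g,h with a→b→c→d→e→f→g→h→a) is antisymmetric. Sending even-indexed worlds to a and odd-indexed worlds to b is a surjective bounded morphism onto the two-world frame with a↔b, which is not antisymmetric.
So the class is not modally definable.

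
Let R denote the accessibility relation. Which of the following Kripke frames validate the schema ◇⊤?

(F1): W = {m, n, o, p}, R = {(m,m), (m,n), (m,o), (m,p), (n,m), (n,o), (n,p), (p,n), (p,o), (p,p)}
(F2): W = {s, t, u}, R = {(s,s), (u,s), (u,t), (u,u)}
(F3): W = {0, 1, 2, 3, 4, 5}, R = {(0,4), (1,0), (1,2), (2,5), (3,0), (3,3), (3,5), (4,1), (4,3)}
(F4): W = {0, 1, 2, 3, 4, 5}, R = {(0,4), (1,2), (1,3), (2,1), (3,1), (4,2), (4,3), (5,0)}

Frame correspondent (Sahlqvist): ∀x ∃y Rxy — i.e. seriality.
(F1): fails — world o has no successor.
(F2): fails — world t has no successor.
(F3): fails — world 5 has no successor.
(F4): holds.

(F4)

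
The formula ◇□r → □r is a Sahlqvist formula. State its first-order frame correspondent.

The Euclidean property

Equivalently (dual form): ◇r → □◇r.
Suppose ◇r→□◇r is valid. Take Rxy, Rxz and set V(r)={y}. Then ◇r at x, so □◇r at x, so ◇r at z, so some w with Rzw has r; w=y, i.e. Rzy. By symmetry of the argument, Ryz.
Conversely, on a frame with the Euclidean property the schema holds at every world under every valuation.
Frame condition: ∀x ∀y ∀z (Rxy ∧ Rxz → Ryz).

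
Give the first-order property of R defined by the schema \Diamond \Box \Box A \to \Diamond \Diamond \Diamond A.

\forall x \forall y (xRy \to \exists w (y R^2 w \wedge x R^3 w))

This is a Sahlqvist (Geach-type) schema ◇^1□^2A → □^0◇^3A.
First-order correspondent: \forall x \forall y (xRy \to \exists w (y R^2 w \wedge x R^3 w)).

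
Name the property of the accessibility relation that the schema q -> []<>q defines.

Suppose q→□◇q is valid. Take Rxy and set V(q)={x}. Then q at x, so □◇q at x, so ◇q at y, so some z with Ryz has q; z=x, i.e. Ryx.
Conversely, any frame satisfying forall x forall y (Rxy -> Ryx) validates the schema.
So the correspondent is symmetry.

Symmetry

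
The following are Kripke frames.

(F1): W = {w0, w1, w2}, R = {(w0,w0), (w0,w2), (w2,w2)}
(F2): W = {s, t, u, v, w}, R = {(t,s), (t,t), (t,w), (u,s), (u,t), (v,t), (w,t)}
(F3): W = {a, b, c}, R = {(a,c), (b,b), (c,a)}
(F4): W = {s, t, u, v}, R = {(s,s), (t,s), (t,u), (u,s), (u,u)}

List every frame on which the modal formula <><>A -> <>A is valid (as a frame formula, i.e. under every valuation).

(F1), (F4)

This is the axiom for transitivity; its first-order frame correspondent is forall x forall y forall z (Rxy & Ryz -> Rxz).
(F1): condition met.
(F2): fails — Rwt and Rts but not Rws.
(F3): fails — Rac and Rca but not Raa.
(F4): condition met.
Valid on: (F1), (F4).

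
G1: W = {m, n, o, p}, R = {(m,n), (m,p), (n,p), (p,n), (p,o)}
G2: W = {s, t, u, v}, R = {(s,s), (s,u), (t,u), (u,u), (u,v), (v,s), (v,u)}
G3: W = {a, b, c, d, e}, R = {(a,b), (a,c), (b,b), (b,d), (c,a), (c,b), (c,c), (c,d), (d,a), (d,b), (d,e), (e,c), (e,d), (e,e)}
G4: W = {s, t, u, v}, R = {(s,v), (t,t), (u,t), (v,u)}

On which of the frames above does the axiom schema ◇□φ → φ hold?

The schema corresponds to symmetry: ∀x ∀y (Rxy → Ryx).
G1: fails — Rpo but not Rop.
G2: fails — Rvs but not Rsv.
G3: fails — Rcd but not Rdc.
G4: fails — Rvu but not Ruv.

none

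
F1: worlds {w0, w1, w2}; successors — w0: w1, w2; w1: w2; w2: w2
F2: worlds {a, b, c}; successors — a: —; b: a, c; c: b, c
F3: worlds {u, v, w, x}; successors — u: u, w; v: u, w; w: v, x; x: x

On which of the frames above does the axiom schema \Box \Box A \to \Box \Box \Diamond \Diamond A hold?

F1, F3

Frame correspondent (Sahlqvist): \forall x \forall z (x R^2 z \to \exists w (x R^2 w \wedge z R^2 w)) — i.e. a generalized confluence (Geach) condition.
F1: ✓.
F2: fails — cR²a but no w with cR²w and aR²w.
F3: ✓.
Valid on: F1, F3.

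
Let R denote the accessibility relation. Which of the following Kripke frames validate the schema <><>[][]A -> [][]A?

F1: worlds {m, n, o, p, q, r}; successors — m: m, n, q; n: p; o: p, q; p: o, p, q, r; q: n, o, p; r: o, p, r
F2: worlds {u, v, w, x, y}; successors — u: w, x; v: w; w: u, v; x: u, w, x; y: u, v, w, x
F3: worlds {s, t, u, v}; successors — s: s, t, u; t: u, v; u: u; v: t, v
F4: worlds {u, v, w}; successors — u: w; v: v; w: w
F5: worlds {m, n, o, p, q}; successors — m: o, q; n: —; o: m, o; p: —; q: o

F4

The schema corresponds to a generalized confluence (Geach) condition: forall x forall y forall z ((x R^2 y & x R^2 z) -> exists w (y R^2 w & z = w)).
F1: fails — mR²n, mR²m but no w with nR²w and m=w.
F2: fails — uR²v, uR²w but no t with vR²t and w=t.
F3: fails — sR²t, sR²s but no w with tR²w and s=w.
F4: satisfies the condition.
F5: fails — oR²m, oR²q but no w with mR²w and q=w.
Valid on: F4.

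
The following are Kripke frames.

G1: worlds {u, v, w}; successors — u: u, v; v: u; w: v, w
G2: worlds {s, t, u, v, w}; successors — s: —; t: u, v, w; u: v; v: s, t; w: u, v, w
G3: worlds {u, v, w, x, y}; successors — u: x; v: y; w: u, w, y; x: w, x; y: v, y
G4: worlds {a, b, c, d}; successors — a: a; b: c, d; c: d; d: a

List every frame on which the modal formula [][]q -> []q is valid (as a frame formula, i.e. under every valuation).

This is the axiom for density; its first-order frame correspondent is forall x forall y (Rxy -> exists z (Rxz & Rzy)).
G1: condition met.
G2: fails — Ruv but no z with Ruz and Rzv.
G3: condition met.
G4: fails — Rbc but no z with Rbz and Rzc.

G1, G3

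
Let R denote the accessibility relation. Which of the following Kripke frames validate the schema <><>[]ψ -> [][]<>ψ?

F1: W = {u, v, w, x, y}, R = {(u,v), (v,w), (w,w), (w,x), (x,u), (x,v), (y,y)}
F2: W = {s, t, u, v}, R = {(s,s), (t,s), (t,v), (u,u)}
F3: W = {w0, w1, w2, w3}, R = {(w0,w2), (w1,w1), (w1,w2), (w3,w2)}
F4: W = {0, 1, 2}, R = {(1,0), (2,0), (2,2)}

This is the axiom for a generalized confluence (Geach) condition; its first-order frame correspondent is forall x forall y forall z ((x R^2 y & x R^2 z) -> exists w (yRw & zRw)).
F1: fails — vR²w, vR²x but no t with wRt and xRt.
F2: ✓.
F3: fails — w1R²w1, w1R²w2 but no w with w1Rw and w2Rw.
F4: fails — 2R²0, 2R²0 but no w with 0Rw and 0Rw.
Valid on: F2.

F2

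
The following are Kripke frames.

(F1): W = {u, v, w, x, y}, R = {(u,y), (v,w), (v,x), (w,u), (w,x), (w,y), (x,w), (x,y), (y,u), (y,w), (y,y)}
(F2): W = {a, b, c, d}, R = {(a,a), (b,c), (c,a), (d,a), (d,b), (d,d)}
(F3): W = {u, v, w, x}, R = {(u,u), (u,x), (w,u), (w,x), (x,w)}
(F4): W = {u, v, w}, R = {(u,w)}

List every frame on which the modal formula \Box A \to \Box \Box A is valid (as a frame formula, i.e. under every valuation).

Frame correspondent (Sahlqvist): \forall x \forall y \forall z (Rxy \wedge Ryz \to Rxz) — i.e. transitivity.
(F1): fails — Rxw and Rwu but not Rxu.
(F2): fails — Rbc and Rca but not Rba.
(F3): fails — Rxw and Rwu but not Rxu.
(F4): holds.
Valid on: (F4).

(F4)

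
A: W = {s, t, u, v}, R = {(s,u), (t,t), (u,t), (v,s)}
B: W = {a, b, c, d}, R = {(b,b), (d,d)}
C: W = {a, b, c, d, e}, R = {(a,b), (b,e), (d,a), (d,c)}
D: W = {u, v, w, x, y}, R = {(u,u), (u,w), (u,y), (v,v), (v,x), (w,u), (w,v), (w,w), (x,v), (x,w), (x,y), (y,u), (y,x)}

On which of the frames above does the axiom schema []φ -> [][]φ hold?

Frame correspondent (Sahlqvist): forall x forall y forall z (Rxy & Ryz -> Rxz) — i.e. transitivity.
A: fails — Rsu and Rut but not Rst.
B: ✓.
C: fails — Rab and Rbe but not Rae.
D: fails — Rxw and Rwu but not Rxu.
Valid on: B.

B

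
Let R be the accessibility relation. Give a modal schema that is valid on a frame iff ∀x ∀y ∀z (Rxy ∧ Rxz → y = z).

◇q → □q

A defining formula is ◇q → □q (the CD axiom).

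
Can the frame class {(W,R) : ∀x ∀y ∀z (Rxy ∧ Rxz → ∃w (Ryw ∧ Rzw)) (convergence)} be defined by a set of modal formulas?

Yes — defined by ◇□q → □◇q

Yes: it is convergence, defined by the .2 schema ◇□q → □◇q.
Suppose ◇□q→□◇q is valid. Take Rxy, Rxz and set V(q)={w : Ryw}. Then □q at y so ◇□q at x, so □◇q at x, so ◇q at z, giving w with Rzw and Ryw.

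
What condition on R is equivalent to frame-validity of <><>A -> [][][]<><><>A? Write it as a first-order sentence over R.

This is a Sahlqvist (Geach-type) schema ◇^2□^0A → □^3◇^3A.
Minimal-valuation argument: fix x; take any y with xR^2y and any z with xR^3z. Set V(A) to the set of worlds R-reachable from y in exactly 0 steps. Then □^0A holds at y, so the antecedent holds at x; validity forces ◇^3A at z, giving a w with zR^3w and yR^0w.
First-order correspondent: forall x forall y forall z ((x R^2 y & x R^3 z) -> exists w (y = w & z R^3 w)).

forall x forall y forall z ((x R^2 y & x R^3 z) -> exists w (y = w & z R^3 w))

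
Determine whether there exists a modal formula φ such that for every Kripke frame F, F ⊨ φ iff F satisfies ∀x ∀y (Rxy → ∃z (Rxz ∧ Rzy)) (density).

Yes — defined by □□p → □p

Yes: it is density, defined by the C4 schema □□p → □p.
Suppose □□p→□p is valid. Take Rxy and set V(p)={w : xR²w}. Then □□p at x, so □p at x, so p at y, i.e. ∃z(Rxz∧Rzy).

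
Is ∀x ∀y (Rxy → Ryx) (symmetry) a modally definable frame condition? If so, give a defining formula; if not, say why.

Definable; q → □◇q defines it

This is a Sahlqvist condition; the B axiom q → □◇q defines it.
Suppose q→□◇q is valid. Take Rxy and set V(q)={x}. Then q at x, so □◇q at x, so ◇q at y, so some z with Ryz has q; z=x, i.e. Ryx.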